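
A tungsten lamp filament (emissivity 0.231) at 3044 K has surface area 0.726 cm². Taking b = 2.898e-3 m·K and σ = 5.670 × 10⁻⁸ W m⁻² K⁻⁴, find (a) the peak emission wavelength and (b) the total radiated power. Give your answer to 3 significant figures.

λ_max ≈ 952 nm; P ≈ 81.6 W

(a) λ_max = b/T = 2.898×10⁻³/3044 = 9.520×10⁻⁷ m = 952 nm.
Area A = 0.726 cm² = 7.26×10⁻⁵ m².
(b) P = εσAT⁴ = 0.231×5.670×10⁻⁸×7.26×10⁻⁵×(3044)⁴ = 81.6 W.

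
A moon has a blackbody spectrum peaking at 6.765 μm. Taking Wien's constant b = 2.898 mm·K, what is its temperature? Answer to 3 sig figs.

Wien's law gives T = b/λ_max = (2.898×10⁻³ m·K)/(6.765×10⁻⁶ m) = 428 K.

T ≈ 428 K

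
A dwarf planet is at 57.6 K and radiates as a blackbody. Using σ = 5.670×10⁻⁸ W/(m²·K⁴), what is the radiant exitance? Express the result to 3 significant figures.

I ≈ 0.624 W/m²

Stefan–Boltzmann: I = σT⁴ = 5.670×10⁻⁸ × (57.6)⁴ = 0.624 W/m².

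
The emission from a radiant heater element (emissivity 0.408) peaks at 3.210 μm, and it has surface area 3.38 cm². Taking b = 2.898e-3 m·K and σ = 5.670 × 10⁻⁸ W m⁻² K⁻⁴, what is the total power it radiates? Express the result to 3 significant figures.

Wien's law: T = b/λ_max = 2.898×10⁻³/3.210×10⁻⁶ = 902.804 K.
Area A = 3.38 cm² = 3.38×10⁻⁴ m².
Then P = εσAT⁴ = 0.408×5.670×10⁻⁸×3.38×10⁻⁴×(902.804)⁴ = 5.19 W.

P ≈ 5.19 W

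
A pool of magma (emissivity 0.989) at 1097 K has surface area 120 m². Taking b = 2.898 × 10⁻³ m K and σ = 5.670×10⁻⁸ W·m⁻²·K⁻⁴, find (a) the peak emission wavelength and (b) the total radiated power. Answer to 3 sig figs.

(a) λ_max = b/T = 2.898×10⁻³/1097 = 2.642×10⁻⁶ m = 2.64 μm.
Area A = 120 m².
(b) P = εσAT⁴ = 0.989×5.670×10⁻⁸×120×(1097)⁴ = 9.75×10⁶ W.

λ_max ≈ 2.64 μm; P ≈ 9.75×10⁶ W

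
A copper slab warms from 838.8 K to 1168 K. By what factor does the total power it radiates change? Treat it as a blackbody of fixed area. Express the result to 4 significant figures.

P₂/P₁ ≈ 3.760

P ∝ T⁴, so P₂/P₁ = (T₂/T₁)⁴ = (1168/838.8)⁴ = (1.39247)⁴ = 3.760.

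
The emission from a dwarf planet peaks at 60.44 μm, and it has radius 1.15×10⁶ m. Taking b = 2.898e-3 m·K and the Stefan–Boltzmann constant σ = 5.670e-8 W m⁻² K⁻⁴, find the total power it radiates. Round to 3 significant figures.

P ≈ 4.98×10¹² W

Wien's law: T = b/λ_max = 2.898×10⁻³/6.044×10⁻⁵ = 47.9484 K.
Surface area A = 4πR² = 4π(1.15×10⁶ m)² = 1.66190×10¹³ m².
Then P = σAT⁴ = 5.670×10⁻⁸×1.66190×10¹³×(47.9484)⁴ = 4.98×10¹² W.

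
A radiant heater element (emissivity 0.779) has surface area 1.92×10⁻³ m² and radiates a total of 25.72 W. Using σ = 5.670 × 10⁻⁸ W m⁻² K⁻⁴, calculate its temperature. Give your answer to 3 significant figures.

T ≈ 742 K

Area A = 1.92×10⁻³ m².
P = εσAT⁴ ⇒ T = (P/(εσA))^(1/4) = (25.72/(0.779×5.670×10⁻⁸×1.92×10⁻³))^(1/4) = 742 K.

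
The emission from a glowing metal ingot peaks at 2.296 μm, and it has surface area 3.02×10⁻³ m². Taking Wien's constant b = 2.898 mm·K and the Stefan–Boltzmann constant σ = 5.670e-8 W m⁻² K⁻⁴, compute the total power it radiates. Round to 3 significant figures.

P ≈ 435 W

Wien's law: T = b/λ_max = 2.898×10⁻³/2.296×10⁻⁶ = 1262.20 K.
Area A = 3.02×10⁻³ m².
Then P = σAT⁴ = 5.670×10⁻⁸×3.02×10⁻³×(1262.20)⁴ = 435 W.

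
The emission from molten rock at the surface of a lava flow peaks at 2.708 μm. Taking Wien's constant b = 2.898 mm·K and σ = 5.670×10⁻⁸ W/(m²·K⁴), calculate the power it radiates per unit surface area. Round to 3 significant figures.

Wien's law: T = b/λ_max = 2.898×10⁻³/2.708×10⁻⁶ = 1070.16 K.
Then I = σT⁴ = 5.670×10⁻⁸×(1070.16)⁴ = 7.44×10⁴ W/m².

I ≈ 7.44×10⁴ W/m²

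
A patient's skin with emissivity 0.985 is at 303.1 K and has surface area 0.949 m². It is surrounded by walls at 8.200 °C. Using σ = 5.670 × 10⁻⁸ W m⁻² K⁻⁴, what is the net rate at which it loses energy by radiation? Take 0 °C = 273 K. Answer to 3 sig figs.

Surroundings: T = 8.200 °C + 273 = 281.200 K.
Area A = 0.949 m².
Net radiated power P_net = εσA(T⁴ − T₀⁴) = 0.985×5.670×10⁻⁸×0.949×(303.1⁴ − 281.200⁴).
T⁴ − T₀⁴ = 8.44003×10⁹ − 6.25261×10⁹ = 2.18742×10⁹ K⁴, so P_net = 116 W.

Net loss ≈ 116 W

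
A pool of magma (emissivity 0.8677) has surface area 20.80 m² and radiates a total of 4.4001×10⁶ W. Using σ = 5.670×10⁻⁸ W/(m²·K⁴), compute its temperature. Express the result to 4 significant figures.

T ≈ 1440 K

Area A = 20.80 m².
P = εσAT⁴ ⇒ T = (P/(εσA))^(1/4) = (4.4001×10⁶/(0.8677×5.670×10⁻⁸×20.80))^(1/4) = 1440 K.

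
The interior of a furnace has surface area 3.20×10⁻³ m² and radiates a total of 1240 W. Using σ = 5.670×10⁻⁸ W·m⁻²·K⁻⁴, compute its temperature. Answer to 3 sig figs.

T ≈ 1.62×10³ K

Area A = 3.20×10⁻³ m².
P = σAT⁴ ⇒ T = (P/(σA))^(1/4) = (1240/(5.670×10⁻⁸×3.20×10⁻³))^(1/4) = 1.62×10³ K.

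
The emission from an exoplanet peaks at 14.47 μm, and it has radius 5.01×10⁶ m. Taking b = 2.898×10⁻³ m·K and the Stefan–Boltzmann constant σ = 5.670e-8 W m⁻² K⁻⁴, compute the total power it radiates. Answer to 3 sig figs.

P ≈ 2.88×10¹⁶ W

Wien's law: T = b/λ_max = 2.898×10⁻³/1.447×10⁻⁵ = 200.276 K.
Surface area A = 4πR² = 4π(5.01×10⁶ m)² = 3.15417×10¹⁴ m².
Then P = σAT⁴ = 5.670×10⁻⁸×3.15417×10¹⁴×(200.276)⁴ = 2.88×10¹⁶ W.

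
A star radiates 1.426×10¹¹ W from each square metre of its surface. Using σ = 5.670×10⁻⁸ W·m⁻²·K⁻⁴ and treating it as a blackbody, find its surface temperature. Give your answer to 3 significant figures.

T ≈ 3.98×10⁴ K

I = σT⁴, so T = (I/σ)^(1/4) = (1.426×10¹¹/(5.670×10⁻⁸))^(1/4) = 3.98×10⁴ K.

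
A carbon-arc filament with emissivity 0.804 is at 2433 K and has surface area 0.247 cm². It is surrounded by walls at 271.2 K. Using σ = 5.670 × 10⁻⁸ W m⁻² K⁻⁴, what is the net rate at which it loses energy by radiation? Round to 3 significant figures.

Area A = 0.247 cm² = 2.47×10⁻⁵ m².
Net radiated power P_net = εσA(T⁴ − T₀⁴) = 0.804×5.670×10⁻⁸×2.47×10⁻⁵×(2433⁴ − 271.2⁴).
T⁴ − T₀⁴ = 3.50404×10¹³ − 5.40952×10⁹ = 3.50350×10¹³ K⁴, so P_net = 39.4 W.

Net loss ≈ 39.4 W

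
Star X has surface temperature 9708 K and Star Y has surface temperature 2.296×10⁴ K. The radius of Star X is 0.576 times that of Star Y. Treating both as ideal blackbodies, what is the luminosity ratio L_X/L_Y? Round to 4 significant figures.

L ∝ R²T⁴, so L_X/L_Y = (R_X/R_Y)²(T_X/T_Y)⁴ = (0.576)² × (9708/2.296×10⁴)⁴ = 0.331776 × 0.0319618 = 0.01060.

L_X/L_Y ≈ 0.01060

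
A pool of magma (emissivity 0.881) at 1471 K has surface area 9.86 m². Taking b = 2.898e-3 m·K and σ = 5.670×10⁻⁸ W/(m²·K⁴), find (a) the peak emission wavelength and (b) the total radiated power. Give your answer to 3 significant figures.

(a) λ_max = b/T = 2.898×10⁻³/1471 = 1.970×10⁻⁶ m = 1.97 μm.
Area A = 9.86 m².
(b) P = εσAT⁴ = 0.881×5.670×10⁻⁸×9.86×(1471)⁴ = 2.31×10⁶ W.

λ_max ≈ 1.97 μm; P ≈ 2.31×10⁶ W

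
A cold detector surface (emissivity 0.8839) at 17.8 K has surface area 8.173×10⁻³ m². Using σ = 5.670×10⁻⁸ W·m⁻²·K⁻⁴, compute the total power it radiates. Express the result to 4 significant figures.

Area A = 8.173×10⁻³ m².
P = εσAT⁴ = 0.8839 × 5.670×10⁻⁸ × 8.173×10⁻³ × (17.8)⁴ = 4.112×10⁻⁵ W.

P ≈ 4.112×10⁻⁵ W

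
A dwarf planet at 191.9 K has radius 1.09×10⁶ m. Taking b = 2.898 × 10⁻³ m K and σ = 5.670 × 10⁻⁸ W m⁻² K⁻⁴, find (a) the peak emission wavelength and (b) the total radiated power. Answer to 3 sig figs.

λ_max ≈ 15.1 μm; P ≈ 1.15×10¹⁵ W

(a) λ_max = b/T = 2.898×10⁻³/191.9 = 1.510×10⁻⁵ m = 15.1 μm.
Surface area A = 4πR² = 4π(1.09×10⁶ m)² = 1.49301×10¹³ m².
(b) P = σAT⁴ = 5.670×10⁻⁸×1.49301×10¹³×(191.9)⁴ = 1.15×10¹⁵ W.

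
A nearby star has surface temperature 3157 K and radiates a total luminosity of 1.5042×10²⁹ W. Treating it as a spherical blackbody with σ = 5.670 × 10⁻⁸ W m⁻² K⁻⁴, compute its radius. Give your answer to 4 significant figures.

R ≈ 4.610×10¹⁰ m

L = 4πR²σT⁴ ⇒ R = √(L/(4πσT⁴)).
σT⁴ = 5.63224×10⁶ W/m², so R = √(1.5042×10²⁹/(4π×5.63224×10⁶)) = 4.610×10¹⁰ m.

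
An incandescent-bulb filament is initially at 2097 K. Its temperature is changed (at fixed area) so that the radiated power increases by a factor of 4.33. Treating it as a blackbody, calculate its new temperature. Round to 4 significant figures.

P ∝ T⁴, so T₂/T₁ = (P₂/P₁)^(1/4) = (4.33)^(1/4) = 1.44252.
T₂ = 2097 × 1.44252 = 3025 K.

T₂ ≈ 3025 K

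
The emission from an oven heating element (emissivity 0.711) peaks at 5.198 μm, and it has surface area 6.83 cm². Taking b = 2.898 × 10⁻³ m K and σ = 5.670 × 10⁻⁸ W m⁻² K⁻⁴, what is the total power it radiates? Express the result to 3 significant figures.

P ≈ 2.66 W

Wien's law: T = b/λ_max = 2.898×10⁻³/5.198×10⁻⁶ = 557.522 K.
Area A = 6.83 cm² = 6.83×10⁻⁴ m².
Then P = εσAT⁴ = 0.711×5.670×10⁻⁸×6.83×10⁻⁴×(557.522)⁴ = 2.66 W.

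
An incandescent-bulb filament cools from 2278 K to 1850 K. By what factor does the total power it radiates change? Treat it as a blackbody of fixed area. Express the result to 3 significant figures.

P₂/P₁ ≈ 0.435

P ∝ T⁴, so P₂/P₁ = (T₂/T₁)⁴ = (1850/2278)⁴ = (0.812116)⁴ = 0.435.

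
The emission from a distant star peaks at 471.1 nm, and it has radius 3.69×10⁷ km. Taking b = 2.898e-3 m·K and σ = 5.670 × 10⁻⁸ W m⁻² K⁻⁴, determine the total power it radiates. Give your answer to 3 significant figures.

P ≈ 1.39×10³⁰ W

Wien's law: T = b/λ_max = 2.898×10⁻³/4.711×10⁻⁷ = 6151.56 K.
Surface area A = 4πR² = 4π(3.69×10¹⁰ m)² = 1.71105×10²² m².
Then P = σAT⁴ = 5.670×10⁻⁸×1.71105×10²²×(6151.56)⁴ = 1.39×10³⁰ W.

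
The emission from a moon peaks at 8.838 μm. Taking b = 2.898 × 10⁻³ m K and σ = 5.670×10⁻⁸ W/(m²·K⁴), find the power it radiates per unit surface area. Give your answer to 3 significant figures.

I ≈ 655 W/m²

Wien's law: T = b/λ_max = 2.898×10⁻³/8.838×10⁻⁶ = 327.902 K.
Then I = σT⁴ = 5.670×10⁻⁸×(327.902)⁴ = 655 W/m².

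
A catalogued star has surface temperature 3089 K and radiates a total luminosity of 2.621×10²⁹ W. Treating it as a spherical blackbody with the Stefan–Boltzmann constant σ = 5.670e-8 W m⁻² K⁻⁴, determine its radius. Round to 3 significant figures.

L = 4πR²σT⁴ ⇒ R = √(L/(4πσT⁴)).
σT⁴ = 5.16244×10⁶ W/m², so R = √(2.621×10²⁹/(4π×5.16244×10⁶)) = 6.36×10¹⁰ m.

R ≈ 6.36×10¹⁰ m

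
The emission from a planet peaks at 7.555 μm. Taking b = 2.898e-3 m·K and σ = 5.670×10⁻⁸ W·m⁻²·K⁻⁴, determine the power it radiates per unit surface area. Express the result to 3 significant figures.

Wien's law: T = b/λ_max = 2.898×10⁻³/7.555×10⁻⁶ = 383.587 K.
Then I = σT⁴ = 5.670×10⁻⁸×(383.587)⁴ = 1.23×10³ W/m².

I ≈ 1.23×10³ W/m²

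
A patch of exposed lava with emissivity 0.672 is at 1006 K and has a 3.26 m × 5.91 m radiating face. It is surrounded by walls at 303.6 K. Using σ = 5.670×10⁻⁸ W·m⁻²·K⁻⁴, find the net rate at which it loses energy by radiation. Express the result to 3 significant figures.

Net loss ≈ 7.46×10⁵ W

Area A = 3.26 × 5.91 = 19.2666 m².
Net radiated power P_net = εσA(T⁴ − T₀⁴) = 0.672×5.670×10⁻⁸×19.2666×(1006⁴ − 303.6⁴).
T⁴ − T₀⁴ = 1.02422×10¹² − 8.49585×10⁹ = 1.01572×10¹² K⁴, so P_net = 7.46×10⁵ W.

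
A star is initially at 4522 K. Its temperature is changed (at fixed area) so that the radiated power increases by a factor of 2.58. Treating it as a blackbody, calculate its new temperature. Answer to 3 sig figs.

P ∝ T⁴, so T₂/T₁ = (P₂/P₁)^(1/4) = (2.58)^(1/4) = 1.26737.
T₂ = 4522 × 1.26737 = 5.73×10³ K.

T₂ ≈ 5.73×10³ K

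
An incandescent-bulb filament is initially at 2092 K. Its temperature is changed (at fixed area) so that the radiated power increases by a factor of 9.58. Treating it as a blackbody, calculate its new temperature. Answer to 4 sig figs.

P ∝ T⁴, so T₂/T₁ = (P₂/P₁)^(1/4) = (9.58)^(1/4) = 1.75931.
T₂ = 2092 × 1.75931 = 3680 K.

T₂ ≈ 3680 K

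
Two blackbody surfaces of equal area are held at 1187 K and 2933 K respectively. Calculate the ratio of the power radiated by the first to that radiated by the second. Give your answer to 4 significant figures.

With equal areas, P₁/P₂ = (T₁/T₂)⁴ = (1187/2933)⁴ = 0.02683.

P₁/P₂ ≈ 0.02683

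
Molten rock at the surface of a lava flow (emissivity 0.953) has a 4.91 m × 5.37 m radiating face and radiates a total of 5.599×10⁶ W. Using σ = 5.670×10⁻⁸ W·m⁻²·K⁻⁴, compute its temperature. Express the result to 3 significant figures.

T ≈ 1.41×10³ K

Area A = 4.91 × 5.37 = 26.3667 m².
P = εσAT⁴ ⇒ T = (P/(εσA))^(1/4) = (5.599×10⁶/(0.953×5.670×10⁻⁸×26.3667))^(1/4) = 1.41×10³ K.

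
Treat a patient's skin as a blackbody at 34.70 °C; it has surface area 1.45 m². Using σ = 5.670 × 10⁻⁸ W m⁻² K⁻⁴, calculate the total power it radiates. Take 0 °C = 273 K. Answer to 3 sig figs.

T = 34.70 °C + 273 = 307.70 K.
Area A = 1.45 m².
P = σAT⁴ = 5.670×10⁻⁸ × 1.45 × (307.70)⁴ = 737 W.

P ≈ 737 W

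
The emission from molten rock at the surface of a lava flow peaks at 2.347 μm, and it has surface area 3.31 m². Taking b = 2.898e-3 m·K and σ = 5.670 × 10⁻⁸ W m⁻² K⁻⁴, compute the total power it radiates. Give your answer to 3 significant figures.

P ≈ 4.36×10⁵ W

Wien's law: T = b/λ_max = 2.898×10⁻³/2.347×10⁻⁶ = 1234.77 K.
Area A = 3.31 m².
Then P = σAT⁴ = 5.670×10⁻⁸×3.31×(1234.77)⁴ = 4.36×10⁵ W.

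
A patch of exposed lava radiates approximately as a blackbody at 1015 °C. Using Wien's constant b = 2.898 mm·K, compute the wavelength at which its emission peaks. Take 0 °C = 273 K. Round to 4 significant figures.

T = 1015 °C + 273 = 1288 K.
Wien's displacement law: λ_max = b/T = (2.898×10⁻³ m·K)/(1288 K) = 2.2500×10⁻⁶ m.
That is 2.250 μm, in the infrared range.

λ_max ≈ 2.250 μm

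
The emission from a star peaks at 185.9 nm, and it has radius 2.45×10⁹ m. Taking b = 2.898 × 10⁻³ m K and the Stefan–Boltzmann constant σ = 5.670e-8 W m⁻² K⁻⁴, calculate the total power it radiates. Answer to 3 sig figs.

P ≈ 2.53×10²⁹ W

Wien's law: T = b/λ_max = 2.898×10⁻³/1.859×10⁻⁷ = 15589.0 K.
Surface area A = 4πR² = 4π(2.45×10⁹ m)² = 7.54296×10¹⁹ m².
Then P = σAT⁴ = 5.670×10⁻⁸×7.54296×10¹⁹×(15589.0)⁴ = 2.53×10²⁹ W.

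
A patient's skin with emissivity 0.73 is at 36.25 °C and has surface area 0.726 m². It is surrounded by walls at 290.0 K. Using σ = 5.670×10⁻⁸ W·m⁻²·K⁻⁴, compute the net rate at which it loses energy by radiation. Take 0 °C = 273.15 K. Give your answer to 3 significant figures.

Net loss ≈ 62.8 W

T = 36.25 °C + 273.15 = 309.40 K.
Area A = 0.726 m².
Net radiated power P_net = εσA(T⁴ − T₀⁴) = 0.73×5.670×10⁻⁸×0.726×(309.40⁴ − 290.0⁴).
T⁴ − T₀⁴ = 9.16392×10⁹ − 7.07281×10⁹ = 2.09111×10⁹ K⁴, so P_net = 62.8 W.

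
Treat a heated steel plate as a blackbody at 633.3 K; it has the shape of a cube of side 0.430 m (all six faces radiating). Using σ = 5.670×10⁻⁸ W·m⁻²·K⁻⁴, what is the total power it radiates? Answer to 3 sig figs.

Area A = 6s² = 6×(0.430 m)² = 1.1094 m².
P = σAT⁴ = 5.670×10⁻⁸ × 1.1094 × (633.3)⁴ = 1.01×10⁴ W.

P ≈ 1.01×10⁴ W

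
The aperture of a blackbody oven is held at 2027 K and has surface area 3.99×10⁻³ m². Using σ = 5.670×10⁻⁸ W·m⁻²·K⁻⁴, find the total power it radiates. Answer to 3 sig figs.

P ≈ 3.82×10³ W

Area A = 3.99×10⁻³ m².
P = σAT⁴ = 5.670×10⁻⁸ × 3.99×10⁻³ × (2027)⁴ = 3.82×10³ W.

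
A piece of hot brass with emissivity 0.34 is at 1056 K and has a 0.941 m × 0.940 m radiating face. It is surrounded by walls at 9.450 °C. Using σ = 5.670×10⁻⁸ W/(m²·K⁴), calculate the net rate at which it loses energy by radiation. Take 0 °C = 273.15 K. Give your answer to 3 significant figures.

Net loss ≈ 2.11×10⁴ W

Surroundings: T = 9.450 °C + 273.15 = 282.600 K.
Area A = 0.941 × 0.940 = 0.88454 m².
Net radiated power P_net = εσA(T⁴ − T₀⁴) = 0.34×5.670×10⁻⁸×0.88454×(1056⁴ − 282.600⁴).
T⁴ − T₀⁴ = 1.24353×10¹² − 6.37806×10⁹ = 1.23715×10¹² K⁴, so P_net = 2.11×10⁴ W.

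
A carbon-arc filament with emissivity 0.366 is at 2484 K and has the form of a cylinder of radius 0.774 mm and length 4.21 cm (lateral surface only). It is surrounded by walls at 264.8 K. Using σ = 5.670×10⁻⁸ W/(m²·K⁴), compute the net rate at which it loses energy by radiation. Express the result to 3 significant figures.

Net loss ≈ 162 W

Lateral area A = 2πrL = 2π×7.74×10⁻⁴×0.0421 = 2.04740×10⁻⁴ m².
Net radiated power P_net = εσA(T⁴ − T₀⁴) = 0.366×5.670×10⁻⁸×2.04740×10⁻⁴×(2484⁴ − 264.8⁴).
T⁴ − T₀⁴ = 3.80721×10¹³ − 4.91668×10⁹ = 3.80672×10¹³ K⁴, so P_net = 162 W.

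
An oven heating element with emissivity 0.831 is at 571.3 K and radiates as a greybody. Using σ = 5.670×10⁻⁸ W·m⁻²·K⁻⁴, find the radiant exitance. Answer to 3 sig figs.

Stefan–Boltzmann: I = εσT⁴ = 0.831 × 5.670×10⁻⁸ × (571.3)⁴ = 5.02×10³ W/m².

I ≈ 5.02×10³ W/m²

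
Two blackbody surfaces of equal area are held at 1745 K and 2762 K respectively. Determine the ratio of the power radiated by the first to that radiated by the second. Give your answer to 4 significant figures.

With equal areas, P₁/P₂ = (T₁/T₂)⁴ = (1745/2762)⁴ = 0.1593.

P₁/P₂ ≈ 0.1593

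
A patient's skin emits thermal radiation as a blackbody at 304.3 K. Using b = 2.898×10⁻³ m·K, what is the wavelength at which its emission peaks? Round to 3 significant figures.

Wien's displacement law: λ_max = b/T = (2.898×10⁻³ m·K)/(304.3 K) = 9.523×10⁻⁶ m.
That is 9.52 μm, in the infrared range.

λ_max ≈ 9.52 μm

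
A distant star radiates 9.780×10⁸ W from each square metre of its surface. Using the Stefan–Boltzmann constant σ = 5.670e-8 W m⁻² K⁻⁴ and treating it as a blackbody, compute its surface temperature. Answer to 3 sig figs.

T ≈ 1.15×10⁴ K

I = σT⁴, so T = (I/σ)^(1/4) = (9.780×10⁸/(5.670×10⁻⁸))^(1/4) = 1.15×10⁴ K.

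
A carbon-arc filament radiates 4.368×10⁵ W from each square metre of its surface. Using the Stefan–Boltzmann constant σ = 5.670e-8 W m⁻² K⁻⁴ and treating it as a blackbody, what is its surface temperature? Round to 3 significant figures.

I = σT⁴, so T = (I/σ)^(1/4) = (4.368×10⁵/(5.670×10⁻⁸))^(1/4) = 1.67×10³ K.

T ≈ 1.67×10³ K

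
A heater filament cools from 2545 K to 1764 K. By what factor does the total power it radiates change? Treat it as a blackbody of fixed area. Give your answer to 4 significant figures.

P ∝ T⁴, so P₂/P₁ = (T₂/T₁)⁴ = (1764/2545)⁴ = (0.693124)⁴ = 0.2308.

P₂/P₁ ≈ 0.2308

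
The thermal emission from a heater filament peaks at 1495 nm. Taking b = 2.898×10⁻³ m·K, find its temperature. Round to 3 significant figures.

Wien's law gives T = b/λ_max = (2.898×10⁻³ m·K)/(1.495×10⁻⁶ m) = 1.94×10³ K.

T ≈ 1.94×10³ K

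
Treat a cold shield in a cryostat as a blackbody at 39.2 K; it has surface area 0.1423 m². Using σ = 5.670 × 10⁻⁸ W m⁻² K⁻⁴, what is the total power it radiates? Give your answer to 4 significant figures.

Area A = 0.1423 m².
P = σAT⁴ = 5.670×10⁻⁸ × 0.1423 × (39.2)⁴ = 0.01905 W.

P ≈ 0.01905 W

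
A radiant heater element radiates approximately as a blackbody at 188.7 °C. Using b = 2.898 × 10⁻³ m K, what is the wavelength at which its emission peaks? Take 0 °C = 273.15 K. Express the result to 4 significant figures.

T = 188.7 °C + 273.15 = 461.85 K.
Wien's displacement law: λ_max = b/T = (2.898×10⁻³ m·K)/(461.85 K) = 6.2748×10⁻⁶ m.
That is 6.275 μm, in the infrared range.

λ_max ≈ 6.275 μm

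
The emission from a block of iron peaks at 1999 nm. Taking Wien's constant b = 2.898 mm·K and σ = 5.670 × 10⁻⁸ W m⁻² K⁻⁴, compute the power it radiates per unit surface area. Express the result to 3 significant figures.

Wien's law: T = b/λ_max = 2.898×10⁻³/1.999×10⁻⁶ = 1449.72 K.
Then I = σT⁴ = 5.670×10⁻⁸×(1449.72)⁴ = 2.50×10⁵ W/m².

I ≈ 2.50×10⁵ W/m²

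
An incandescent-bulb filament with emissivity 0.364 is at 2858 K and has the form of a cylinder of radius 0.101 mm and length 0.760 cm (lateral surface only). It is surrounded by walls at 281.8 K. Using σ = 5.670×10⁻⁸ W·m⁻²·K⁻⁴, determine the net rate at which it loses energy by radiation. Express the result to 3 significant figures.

Lateral area A = 2πrL = 2π×1.01×10⁻⁴×7.60×10⁻³ = 4.82297×10⁻⁶ m².
Net radiated power P_net = εσA(T⁴ − T₀⁴) = 0.364×5.670×10⁻⁸×4.82297×10⁻⁶×(2858⁴ − 281.8⁴).
T⁴ − T₀⁴ = 6.67189×10¹³ − 6.30615×10⁹ = 6.67126×10¹³ K⁴, so P_net = 6.64 W.

Net loss ≈ 6.64 W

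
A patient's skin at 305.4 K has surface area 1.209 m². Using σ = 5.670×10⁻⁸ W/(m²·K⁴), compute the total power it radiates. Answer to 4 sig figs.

P ≈ 596.3 W

Area A = 1.209 m².
P = σAT⁴ = 5.670×10⁻⁸ × 1.209 × (305.4)⁴ = 596.3 W.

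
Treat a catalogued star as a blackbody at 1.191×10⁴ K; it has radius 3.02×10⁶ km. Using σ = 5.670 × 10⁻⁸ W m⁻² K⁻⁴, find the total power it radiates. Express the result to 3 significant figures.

P ≈ 1.31×10²⁹ W

Surface area A = 4πR² = 4π(3.02×10⁹ m)² = 1.14610×10²⁰ m².
P = σAT⁴ = 5.670×10⁻⁸ × 1.14610×10²⁰ × (1.191×10⁴)⁴ = 1.31×10²⁹ W.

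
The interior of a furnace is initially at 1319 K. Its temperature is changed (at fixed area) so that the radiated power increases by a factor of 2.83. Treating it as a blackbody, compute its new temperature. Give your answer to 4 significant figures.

T₂ ≈ 1711 K

P ∝ T⁴, so T₂/T₁ = (P₂/P₁)^(1/4) = (2.83)^(1/4) = 1.29702.
T₂ = 1319 × 1.29702 = 1711 K.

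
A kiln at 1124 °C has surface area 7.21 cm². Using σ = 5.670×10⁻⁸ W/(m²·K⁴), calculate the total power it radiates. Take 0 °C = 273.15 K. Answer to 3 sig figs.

T = 1124 °C + 273.15 = 1397.15 K.
Area A = 7.21 cm² = 7.21×10⁻⁴ m².
P = σAT⁴ = 5.670×10⁻⁸ × 7.21×10⁻⁴ × (1397.15)⁴ = 156 W.

P ≈ 156 W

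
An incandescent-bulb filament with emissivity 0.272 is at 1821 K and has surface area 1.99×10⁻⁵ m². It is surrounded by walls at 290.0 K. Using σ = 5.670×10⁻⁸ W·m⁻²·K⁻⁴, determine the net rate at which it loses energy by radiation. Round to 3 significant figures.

Area A = 1.99×10⁻⁵ m².
Net radiated power P_net = εσA(T⁴ − T₀⁴) = 0.272×5.670×10⁻⁸×1.99×10⁻⁵×(1821⁴ − 290.0⁴).
T⁴ − T₀⁴ = 1.09961×10¹³ − 7.07281×10⁹ = 1.09890×10¹³ K⁴, so P_net = 3.37 W.

Net loss ≈ 3.37 W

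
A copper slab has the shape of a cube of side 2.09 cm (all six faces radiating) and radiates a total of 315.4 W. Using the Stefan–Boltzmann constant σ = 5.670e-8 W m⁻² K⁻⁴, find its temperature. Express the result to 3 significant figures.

T ≈ 1.21×10³ K

Area A = 6s² = 6×(0.0209 m)² = 2.62086×10⁻³ m².
P = σAT⁴ ⇒ T = (P/(σA))^(1/4) = (315.4/(5.670×10⁻⁸×2.62086×10⁻³))^(1/4) = 1.21×10³ K.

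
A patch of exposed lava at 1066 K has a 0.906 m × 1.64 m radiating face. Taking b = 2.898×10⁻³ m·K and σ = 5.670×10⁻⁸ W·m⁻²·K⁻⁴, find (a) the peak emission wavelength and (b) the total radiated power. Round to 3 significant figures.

λ_max ≈ 2.72 μm; P ≈ 1.09×10⁵ W

(a) λ_max = b/T = 2.898×10⁻³/1066 = 2.719×10⁻⁶ m = 2.72 μm.
Area A = 0.906 × 1.64 = 1.48584 m².
(b) P = σAT⁴ = 5.670×10⁻⁸×1.48584×(1066)⁴ = 1.09×10⁵ W.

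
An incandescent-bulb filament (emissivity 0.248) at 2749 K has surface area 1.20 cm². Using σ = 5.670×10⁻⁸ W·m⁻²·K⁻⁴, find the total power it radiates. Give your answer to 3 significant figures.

Area A = 1.20 cm² = 1.20×10⁻⁴ m².
P = εσAT⁴ = 0.248 × 5.670×10⁻⁸ × 1.20×10⁻⁴ × (2749)⁴ = 96.4 W.

P ≈ 96.4 W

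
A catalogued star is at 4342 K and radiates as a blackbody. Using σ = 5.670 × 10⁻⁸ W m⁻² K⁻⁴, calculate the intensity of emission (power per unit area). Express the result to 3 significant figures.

I ≈ 2.02×10⁷ W/m²

Stefan–Boltzmann: I = σT⁴ = 5.670×10⁻⁸ × (4342)⁴ = 2.02×10⁷ W/m².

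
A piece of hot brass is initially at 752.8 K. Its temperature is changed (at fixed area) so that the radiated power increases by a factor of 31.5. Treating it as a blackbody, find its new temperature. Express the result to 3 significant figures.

T₂ ≈ 1.78×10³ K

P ∝ T⁴, so T₂/T₁ = (P₂/P₁)^(1/4) = (31.5)^(1/4) = 2.36907.
T₂ = 752.8 × 2.36907 = 1.78×10³ K.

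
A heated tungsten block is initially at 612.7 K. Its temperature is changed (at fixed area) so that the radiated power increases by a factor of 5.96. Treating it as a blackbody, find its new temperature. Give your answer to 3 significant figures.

P ∝ T⁴, so T₂/T₁ = (P₂/P₁)^(1/4) = (5.96)^(1/4) = 1.56247.
T₂ = 612.7 × 1.56247 = 957 K.

T₂ ≈ 957 K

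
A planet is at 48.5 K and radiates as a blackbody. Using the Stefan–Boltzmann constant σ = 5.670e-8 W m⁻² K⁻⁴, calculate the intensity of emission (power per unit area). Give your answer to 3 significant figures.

I ≈ 0.314 W/m²

Stefan–Boltzmann: I = σT⁴ = 5.670×10⁻⁸ × (48.5)⁴ = 0.314 W/m².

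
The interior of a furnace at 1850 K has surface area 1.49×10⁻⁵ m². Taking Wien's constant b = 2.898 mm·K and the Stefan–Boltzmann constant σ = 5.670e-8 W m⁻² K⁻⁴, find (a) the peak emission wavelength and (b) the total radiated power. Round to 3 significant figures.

λ_max ≈ 1.57 μm; P ≈ 9.90 W

(a) λ_max = b/T = 2.898×10⁻³/1850 = 1.566×10⁻⁶ m = 1.57 μm.
Area A = 1.49×10⁻⁵ m².
(b) P = σAT⁴ = 5.670×10⁻⁸×1.49×10⁻⁵×(1850)⁴ = 9.90 W.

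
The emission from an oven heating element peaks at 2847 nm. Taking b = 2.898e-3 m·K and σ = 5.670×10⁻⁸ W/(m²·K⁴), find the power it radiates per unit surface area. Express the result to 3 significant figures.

Wien's law: T = b/λ_max = 2.898×10⁻³/2.847×10⁻⁶ = 1017.91 K.
Then I = σT⁴ = 5.670×10⁻⁸×(1017.91)⁴ = 6.09×10⁴ W/m².

I ≈ 6.09×10⁴ W/m²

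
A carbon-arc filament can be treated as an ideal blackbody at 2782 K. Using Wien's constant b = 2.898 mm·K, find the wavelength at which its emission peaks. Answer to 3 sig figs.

λ_max ≈ 1.04×10³ nm

Wien's displacement law: λ_max = b/T = (2.898×10⁻³ m·K)/(2782 K) = 1.042×10⁻⁶ m.
That is 1.04×10³ nm, in the infrared range.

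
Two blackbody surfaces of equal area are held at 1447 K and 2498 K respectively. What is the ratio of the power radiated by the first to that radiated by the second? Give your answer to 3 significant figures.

P₁/P₂ ≈ 0.113

With equal areas, P₁/P₂ = (T₁/T₂)⁴ = (1447/2498)⁴ = 0.113.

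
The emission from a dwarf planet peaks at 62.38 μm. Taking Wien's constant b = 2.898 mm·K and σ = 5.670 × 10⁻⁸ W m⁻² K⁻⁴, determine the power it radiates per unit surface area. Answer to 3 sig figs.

Wien's law: T = b/λ_max = 2.898×10⁻³/6.238×10⁻⁵ = 46.4572 K.
Then I = σT⁴ = 5.670×10⁻⁸×(46.4572)⁴ = 0.264 W/m².

I ≈ 0.264 W/m²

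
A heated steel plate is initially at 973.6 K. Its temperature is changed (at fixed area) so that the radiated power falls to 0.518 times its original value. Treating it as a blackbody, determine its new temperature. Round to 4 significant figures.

T₂ ≈ 826.0 K

P ∝ T⁴, so T₂/T₁ = (P₂/P₁)^(1/4) = (0.518)^(1/4) = 0.848364.
T₂ = 973.6 × 0.848364 = 826.0 K.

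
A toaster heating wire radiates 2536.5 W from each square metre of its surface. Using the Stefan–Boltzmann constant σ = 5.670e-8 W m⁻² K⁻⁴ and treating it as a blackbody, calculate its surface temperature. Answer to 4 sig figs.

T ≈ 459.9 K

I = σT⁴, so T = (I/σ)^(1/4) = (2536.5/(5.670×10⁻⁸))^(1/4) = 459.9 K.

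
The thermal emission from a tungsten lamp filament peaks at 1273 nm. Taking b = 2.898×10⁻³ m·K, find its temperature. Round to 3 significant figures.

T ≈ 2.28×10³ K

Wien's law gives T = b/λ_max = (2.898×10⁻³ m·K)/(1.273×10⁻⁶ m) = 2.28×10³ K.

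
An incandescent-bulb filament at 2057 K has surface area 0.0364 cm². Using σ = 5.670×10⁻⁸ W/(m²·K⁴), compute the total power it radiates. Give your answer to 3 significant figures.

P ≈ 3.70 W

Area A = 0.0364 cm² = 3.64×10⁻⁶ m².
P = σAT⁴ = 5.670×10⁻⁸ × 3.64×10⁻⁶ × (2057)⁴ = 3.70 W.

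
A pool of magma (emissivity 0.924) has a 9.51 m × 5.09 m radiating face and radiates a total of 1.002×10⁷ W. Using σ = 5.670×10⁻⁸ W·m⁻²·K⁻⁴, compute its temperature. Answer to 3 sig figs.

Area A = 9.51 × 5.09 = 48.4059 m².
P = εσAT⁴ ⇒ T = (P/(εσA))^(1/4) = (1.002×10⁷/(0.924×5.670×10⁻⁸×48.4059))^(1/4) = 1.41×10³ K.

T ≈ 1.41×10³ K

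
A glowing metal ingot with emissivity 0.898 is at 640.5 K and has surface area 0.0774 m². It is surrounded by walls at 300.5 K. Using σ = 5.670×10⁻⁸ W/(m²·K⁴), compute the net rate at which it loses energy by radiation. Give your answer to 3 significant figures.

Net loss ≈ 631 W

Area A = 0.0774 m².
Net radiated power P_net = εσA(T⁴ − T₀⁴) = 0.898×5.670×10⁻⁸×0.0774×(640.5⁴ − 300.5⁴).
T⁴ − T₀⁴ = 1.68297×10¹¹ − 8.15414×10⁹ = 1.60143×10¹¹ K⁴, so P_net = 631 W.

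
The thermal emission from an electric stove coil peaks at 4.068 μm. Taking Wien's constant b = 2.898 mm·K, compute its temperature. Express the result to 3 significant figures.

Wien's law gives T = b/λ_max = (2.898×10⁻³ m·K)/(4.068×10⁻⁶ m) = 712 K.

T ≈ 712 K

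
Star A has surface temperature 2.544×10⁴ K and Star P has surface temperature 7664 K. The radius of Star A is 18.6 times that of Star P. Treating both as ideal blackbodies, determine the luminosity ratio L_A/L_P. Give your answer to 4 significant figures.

L ∝ R²T⁴, so L_A/L_P = (R_A/R_P)²(T_A/T_P)⁴ = (18.6)² × (2.544×10⁴/7664)⁴ = 345.96 × 121.408 = 4.200×10⁴.

L_A/L_P ≈ 4.200×10⁴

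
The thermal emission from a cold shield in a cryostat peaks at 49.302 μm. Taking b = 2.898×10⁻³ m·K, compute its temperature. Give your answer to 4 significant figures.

T ≈ 58.78 K

Wien's law gives T = b/λ_max = (2.898×10⁻³ m·K)/(4.9302×10⁻⁵ m) = 58.78 K.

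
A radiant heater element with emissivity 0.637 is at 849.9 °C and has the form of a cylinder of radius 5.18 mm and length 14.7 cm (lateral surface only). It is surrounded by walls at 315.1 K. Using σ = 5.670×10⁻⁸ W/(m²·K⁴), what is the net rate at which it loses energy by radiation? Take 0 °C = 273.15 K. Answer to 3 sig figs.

T = 849.9 °C + 273.15 = 1123.05 K.
Lateral area A = 2πrL = 2π×5.18×10⁻³×0.147 = 4.78439×10⁻³ m².
Net radiated power P_net = εσA(T⁴ − T₀⁴) = 0.637×5.670×10⁻⁸×4.78439×10⁻³×(1123.05⁴ − 315.1⁴).
T⁴ − T₀⁴ = 1.59073×10¹² − 9.85811×10⁹ = 1.58087×10¹² K⁴, so P_net = 273 W.

Net loss ≈ 273 W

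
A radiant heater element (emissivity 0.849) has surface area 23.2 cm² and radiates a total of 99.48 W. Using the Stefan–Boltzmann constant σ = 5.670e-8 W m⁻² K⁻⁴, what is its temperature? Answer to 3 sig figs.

Area A = 23.2 cm² = 2.32×10⁻³ m².
P = εσAT⁴ ⇒ T = (P/(εσA))^(1/4) = (99.48/(0.849×5.670×10⁻⁸×2.32×10⁻³))^(1/4) = 971 K.

T ≈ 971 K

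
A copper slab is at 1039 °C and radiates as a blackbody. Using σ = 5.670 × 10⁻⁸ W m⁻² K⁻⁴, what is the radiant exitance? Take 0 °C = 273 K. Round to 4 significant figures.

T = 1039 °C + 273 = 1312 K.
Stefan–Boltzmann: I = σT⁴ = 5.670×10⁻⁸ × (1312)⁴ = 1.680×10⁵ W/m².

I ≈ 1.680×10⁵ W/m²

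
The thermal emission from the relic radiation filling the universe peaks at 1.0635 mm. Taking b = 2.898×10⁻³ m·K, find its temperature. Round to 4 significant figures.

Wien's law gives T = b/λ_max = (2.898×10⁻³ m·K)/(1.0635×10⁻³ m) = 2.725 K.

T ≈ 2.725 K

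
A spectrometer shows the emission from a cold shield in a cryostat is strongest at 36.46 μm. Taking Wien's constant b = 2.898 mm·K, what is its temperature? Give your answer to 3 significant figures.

Wien's law gives T = b/λ_max = (2.898×10⁻³ m·K)/(3.646×10⁻⁵ m) = 79.5 K.

T ≈ 79.5 K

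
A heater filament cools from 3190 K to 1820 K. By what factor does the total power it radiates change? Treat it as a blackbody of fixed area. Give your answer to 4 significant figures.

P ∝ T⁴, so P₂/P₁ = (T₂/T₁)⁴ = (1820/3190)⁴ = (0.570533)⁴ = 0.1060.

P₂/P₁ ≈ 0.1060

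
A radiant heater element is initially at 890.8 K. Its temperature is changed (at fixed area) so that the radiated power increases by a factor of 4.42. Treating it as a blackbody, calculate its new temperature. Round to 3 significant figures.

P ∝ T⁴, so T₂/T₁ = (P₂/P₁)^(1/4) = (4.42)^(1/4) = 1.44996.
T₂ = 890.8 × 1.44996 = 1.29×10³ K.

T₂ ≈ 1.29×10³ K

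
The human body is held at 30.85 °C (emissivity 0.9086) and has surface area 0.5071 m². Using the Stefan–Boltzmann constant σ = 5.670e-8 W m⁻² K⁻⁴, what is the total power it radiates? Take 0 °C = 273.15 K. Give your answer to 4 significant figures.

T = 30.85 °C + 273.15 = 304.00 K.
Area A = 0.5071 m².
P = εσAT⁴ = 0.9086 × 5.670×10⁻⁸ × 0.5071 × (304.00)⁴ = 223.1 W.

P ≈ 223.1 W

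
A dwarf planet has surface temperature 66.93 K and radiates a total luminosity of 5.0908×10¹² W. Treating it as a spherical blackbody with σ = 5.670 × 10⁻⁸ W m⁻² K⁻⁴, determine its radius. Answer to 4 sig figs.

L = 4πR²σT⁴ ⇒ R = √(L/(4πσT⁴)).
σT⁴ = 1.13780 W/m², so R = √(5.0908×10¹²/(4π×1.13780)) = 5.967×10⁵ m.

R ≈ 5.967×10⁵ m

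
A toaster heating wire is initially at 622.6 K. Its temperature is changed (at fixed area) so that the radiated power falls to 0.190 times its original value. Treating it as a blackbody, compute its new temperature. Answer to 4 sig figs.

P ∝ T⁴, so T₂/T₁ = (P₂/P₁)^(1/4) = (0.190)^(1/4) = 0.660220.
T₂ = 622.6 × 0.660220 = 411.1 K.

T₂ ≈ 411.1 K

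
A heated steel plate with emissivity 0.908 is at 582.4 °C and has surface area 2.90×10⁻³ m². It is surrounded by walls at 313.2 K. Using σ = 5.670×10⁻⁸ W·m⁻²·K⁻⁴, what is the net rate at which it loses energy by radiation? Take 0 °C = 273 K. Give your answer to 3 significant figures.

T = 582.4 °C + 273 = 855.4 K.
Area A = 2.90×10⁻³ m².
Net radiated power P_net = εσA(T⁴ − T₀⁴) = 0.908×5.670×10⁻⁸×2.90×10⁻³×(855.4⁴ − 313.2⁴).
T⁴ − T₀⁴ = 5.35398×10¹¹ − 9.62248×10⁹ = 5.25776×10¹¹ K⁴, so P_net = 78.5 W.

Net loss ≈ 78.5 W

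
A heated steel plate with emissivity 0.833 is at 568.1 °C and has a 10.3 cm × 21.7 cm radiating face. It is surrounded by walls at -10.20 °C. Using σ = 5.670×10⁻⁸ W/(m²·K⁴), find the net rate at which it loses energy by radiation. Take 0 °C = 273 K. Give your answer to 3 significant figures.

Net loss ≈ 523 W

T = 568.1 °C + 273 = 841.1 K.
Surroundings: T = -10.20 °C + 273 = 262.80 K.
Area A = 0.103 × 0.217 = 0.022351 m².
Net radiated power P_net = εσA(T⁴ − T₀⁴) = 0.833×5.670×10⁻⁸×0.022351×(841.1⁴ − 262.80⁴).
T⁴ − T₀⁴ = 5.00484×10¹¹ − 4.76981×10⁹ = 4.95714×10¹¹ K⁴, so P_net = 523 W.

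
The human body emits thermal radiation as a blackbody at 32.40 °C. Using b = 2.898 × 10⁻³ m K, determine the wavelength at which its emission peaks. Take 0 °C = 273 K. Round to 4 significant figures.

λ_max ≈ 9.489 μm

T = 32.40 °C + 273 = 305.40 K.
Wien's displacement law: λ_max = b/T = (2.898×10⁻³ m·K)/(305.40 K) = 9.4892×10⁻⁶ m.
That is 9.489 μm, in the infrared range.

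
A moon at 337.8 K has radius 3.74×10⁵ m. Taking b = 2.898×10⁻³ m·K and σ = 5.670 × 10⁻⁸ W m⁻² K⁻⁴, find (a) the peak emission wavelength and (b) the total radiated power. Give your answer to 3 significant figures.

λ_max ≈ 8.58 μm; P ≈ 1.30×10¹⁵ W

(a) λ_max = b/T = 2.898×10⁻³/337.8 = 8.579×10⁻⁶ m = 8.58 μm.
Surface area A = 4πR² = 4π(3.74×10⁵ m)² = 1.75773×10¹² m².
(b) P = σAT⁴ = 5.670×10⁻⁸×1.75773×10¹²×(337.8)⁴ = 1.30×10¹⁵ W.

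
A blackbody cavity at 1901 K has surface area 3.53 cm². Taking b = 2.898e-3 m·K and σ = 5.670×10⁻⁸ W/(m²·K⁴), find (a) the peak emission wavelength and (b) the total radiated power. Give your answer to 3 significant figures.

λ_max ≈ 1.52×10³ nm; P ≈ 261 W

(a) λ_max = b/T = 2.898×10⁻³/1901 = 1.524×10⁻⁶ m = 1.52×10³ nm.
Area A = 3.53 cm² = 3.53×10⁻⁴ m².
(b) P = σAT⁴ = 5.670×10⁻⁸×3.53×10⁻⁴×(1901)⁴ = 261 W.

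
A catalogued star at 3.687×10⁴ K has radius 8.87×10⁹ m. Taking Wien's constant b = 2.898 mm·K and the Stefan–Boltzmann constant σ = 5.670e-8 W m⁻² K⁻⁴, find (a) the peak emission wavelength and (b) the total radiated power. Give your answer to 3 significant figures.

λ_max ≈ 78.6 nm; P ≈ 1.04×10³² W

(a) λ_max = b/T = 2.898×10⁻³/3.687×10⁴ = 7.860×10⁻⁸ m = 78.6 nm.
Surface area A = 4πR² = 4π(8.87×10⁹ m)² = 9.88683×10²⁰ m².
(b) P = σAT⁴ = 5.670×10⁻⁸×9.88683×10²⁰×(3.687×10⁴)⁴ = 1.04×10³² W.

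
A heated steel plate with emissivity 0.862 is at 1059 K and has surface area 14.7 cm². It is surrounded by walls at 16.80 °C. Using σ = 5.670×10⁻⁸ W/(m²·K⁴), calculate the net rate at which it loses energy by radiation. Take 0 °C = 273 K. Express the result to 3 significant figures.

Surroundings: T = 16.80 °C + 273 = 289.80 K.
Area A = 14.7 cm² = 1.47×10⁻³ m².
Net radiated power P_net = εσA(T⁴ − T₀⁴) = 0.862×5.670×10⁻⁸×1.47×10⁻³×(1059⁴ − 289.80⁴).
T⁴ − T₀⁴ = 1.25772×10¹² − 7.05332×10⁹ = 1.25067×10¹² K⁴, so P_net = 89.9 W.

Net loss ≈ 89.9 W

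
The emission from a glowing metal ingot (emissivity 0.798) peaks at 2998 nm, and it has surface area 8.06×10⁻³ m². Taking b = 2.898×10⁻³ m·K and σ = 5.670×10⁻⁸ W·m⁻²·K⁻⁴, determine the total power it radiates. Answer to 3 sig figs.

Wien's law: T = b/λ_max = 2.898×10⁻³/2.998×10⁻⁶ = 966.644 K.
Area A = 8.06×10⁻³ m².
Then P = εσAT⁴ = 0.798×5.670×10⁻⁸×8.06×10⁻³×(966.644)⁴ = 318 W.

P ≈ 318 W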